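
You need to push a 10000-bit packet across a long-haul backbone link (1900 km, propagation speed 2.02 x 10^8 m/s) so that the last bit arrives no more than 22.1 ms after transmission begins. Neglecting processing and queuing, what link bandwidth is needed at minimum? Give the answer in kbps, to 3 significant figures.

Propagation delay = 1900000 / 202000000 = 9.40594 ms.
Transmission budget = 22.1 − 9.40594 = 12.6941 ms.
R ≥ L / t_tx = 10000 bits / 0.0126941 s = 788 kbps.

788 kbps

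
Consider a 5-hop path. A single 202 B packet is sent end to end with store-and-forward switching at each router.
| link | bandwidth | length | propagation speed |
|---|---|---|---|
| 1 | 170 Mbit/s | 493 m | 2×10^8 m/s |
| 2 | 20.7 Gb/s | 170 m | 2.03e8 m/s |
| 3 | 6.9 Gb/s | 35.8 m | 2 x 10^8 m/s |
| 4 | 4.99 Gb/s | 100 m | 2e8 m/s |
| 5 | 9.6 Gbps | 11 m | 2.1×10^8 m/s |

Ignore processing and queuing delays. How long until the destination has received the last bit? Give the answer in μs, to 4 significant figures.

14.34 μs

L = 202 × 8 = 1616 bits.
Transmission delays (L/R per hop): 9.50588, 0.0780676, 0.234203, 0.323848, 0.168333 μs; sum = 10.3103 μs.
Propagation delays (d/s per hop): 2.465, 0.837438, 0.179, 0.5, 0.052381 μs; sum = 4.03382 μs.
End-to-end = 14.34 μs.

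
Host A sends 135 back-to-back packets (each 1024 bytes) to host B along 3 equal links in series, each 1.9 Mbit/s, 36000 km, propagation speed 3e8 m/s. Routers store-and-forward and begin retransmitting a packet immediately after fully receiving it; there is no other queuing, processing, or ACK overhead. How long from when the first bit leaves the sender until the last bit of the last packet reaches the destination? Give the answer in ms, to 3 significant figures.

Per-hop transmission t_tx = L/R = 8192/1900000 = 4.31158 ms.
Per-hop propagation t_prop = 36000000/300000000 = 120 ms.
Pipeline fill: first packet needs 3·t_tx to clear all hops; remaining 134 packets each add one t_tx.
Total = (3+135-1)·t_tx + 3·t_prop = 137·4.31158 + 3·120 = 951 ms.

951 ms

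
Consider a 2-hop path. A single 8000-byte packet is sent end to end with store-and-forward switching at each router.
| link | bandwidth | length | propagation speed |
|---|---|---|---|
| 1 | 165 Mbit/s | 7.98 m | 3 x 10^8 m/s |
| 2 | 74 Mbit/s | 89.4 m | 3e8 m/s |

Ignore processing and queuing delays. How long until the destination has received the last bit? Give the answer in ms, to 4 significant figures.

L = 8000 × 8 = 64000 bits.
Transmission delays (L/R per hop): 0.387879, 0.864865 ms; sum = 1.25274 ms.
Propagation delays (d/s per hop): 2.66e-05, 0.000298 ms; sum = 0.0003246 ms.
End-to-end = 1.253 ms.

1.253 ms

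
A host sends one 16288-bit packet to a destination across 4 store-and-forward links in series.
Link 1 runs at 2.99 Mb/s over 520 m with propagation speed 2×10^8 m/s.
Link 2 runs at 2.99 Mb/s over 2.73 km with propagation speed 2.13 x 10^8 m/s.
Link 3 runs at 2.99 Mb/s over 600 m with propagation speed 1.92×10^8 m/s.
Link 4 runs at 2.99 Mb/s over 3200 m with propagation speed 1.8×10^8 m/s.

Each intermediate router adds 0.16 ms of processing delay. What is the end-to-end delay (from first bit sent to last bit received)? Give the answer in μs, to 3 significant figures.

Transmission delay per hop = L/R = 16288/2990000 = 5447.49 μs; 4 hops → 21790 μs.
Propagation delays (d/s per hop): 2.6, 12.8169, 3.125, 17.7778 μs; sum = 36.3197 μs.
Processing at 3 router(s): 3 × 0.16 ms = 480 μs.
End-to-end = 22300 μs.

22300 μs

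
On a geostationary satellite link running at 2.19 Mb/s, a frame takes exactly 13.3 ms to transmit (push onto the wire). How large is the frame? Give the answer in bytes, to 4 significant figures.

L = R × t_tx = 2190000 b/s × 0.0133 s = 29127 bits.
In bytes: 29127 / 8 = 3641 bytes.

3641 bytes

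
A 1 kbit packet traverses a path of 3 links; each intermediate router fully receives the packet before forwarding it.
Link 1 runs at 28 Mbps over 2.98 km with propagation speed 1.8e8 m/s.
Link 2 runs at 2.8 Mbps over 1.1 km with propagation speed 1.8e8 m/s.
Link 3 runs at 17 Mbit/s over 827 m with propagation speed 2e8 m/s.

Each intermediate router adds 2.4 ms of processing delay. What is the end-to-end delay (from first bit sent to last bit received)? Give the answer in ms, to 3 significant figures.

5.28 ms

L = 1000 bits.
Transmission delays (L/R per hop): 0.0357143, 0.357143, 0.0588235 ms; sum = 0.451681 ms.
Propagation delays (d/s per hop): 0.0165556, 0.00611111, 0.004135 ms; sum = 0.0268017 ms.
Processing at 2 router(s): 2 × 2.4 ms = 4.8 ms.
End-to-end = 5.28 ms.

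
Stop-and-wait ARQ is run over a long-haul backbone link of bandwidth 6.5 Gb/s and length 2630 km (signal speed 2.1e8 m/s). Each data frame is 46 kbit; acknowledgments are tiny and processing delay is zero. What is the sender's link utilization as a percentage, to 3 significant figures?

0.0282 %

t_tx = L/R = 46000/6500000000 = 7.07692e-06 s.
t_prop = 2630000/210000000 = 0.0125238 s; RTT = 0.0250476 s.
Cycle = t_tx + RTT = 0.0250547 s.
Utilization = t_tx / cycle = 7.07692e-06/0.0250547 = 0.0282 %.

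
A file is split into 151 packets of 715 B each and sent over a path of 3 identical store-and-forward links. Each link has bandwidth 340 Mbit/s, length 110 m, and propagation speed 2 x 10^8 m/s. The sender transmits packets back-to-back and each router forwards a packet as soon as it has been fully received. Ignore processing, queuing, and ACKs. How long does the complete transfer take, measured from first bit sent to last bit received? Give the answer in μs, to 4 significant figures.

Per-hop transmission t_tx = L/R = 5720/340000000 = 16.8235 μs.
Per-hop propagation t_prop = 110/200000000 = 0.55 μs.
Pipeline fill: first packet needs 3·t_tx to clear all hops; remaining 150 packets each add one t_tx.
Total = (3+151-1)·t_tx + 3·t_prop = 153·16.8235 + 3·0.55 = 2576 μs.

2576 μs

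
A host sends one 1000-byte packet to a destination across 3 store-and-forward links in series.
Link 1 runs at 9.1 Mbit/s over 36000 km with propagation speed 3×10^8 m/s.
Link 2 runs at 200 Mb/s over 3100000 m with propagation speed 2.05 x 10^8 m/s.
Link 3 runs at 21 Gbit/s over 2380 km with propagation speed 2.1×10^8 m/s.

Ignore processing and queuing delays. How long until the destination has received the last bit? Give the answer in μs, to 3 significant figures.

147000 μs

L = 1000 × 8 = 8000 bits.
Transmission delays (L/R per hop): 879.121, 40, 0.380952 μs; sum = 919.502 μs.
Propagation delays (d/s per hop): 120000, 15122, 11333.3 μs; sum = 146455 μs.
End-to-end = 147000 μs.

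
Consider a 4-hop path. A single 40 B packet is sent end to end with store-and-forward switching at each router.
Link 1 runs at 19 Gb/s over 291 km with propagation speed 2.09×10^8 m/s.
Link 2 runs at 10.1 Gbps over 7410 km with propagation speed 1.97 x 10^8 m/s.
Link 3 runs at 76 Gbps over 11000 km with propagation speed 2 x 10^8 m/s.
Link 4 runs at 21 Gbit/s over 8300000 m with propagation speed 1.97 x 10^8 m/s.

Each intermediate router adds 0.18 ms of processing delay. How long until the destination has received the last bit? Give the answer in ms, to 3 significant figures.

L = 40 × 8 = 320 bits.
Transmission delays (L/R per hop): 1.68421e-05, 3.16832e-05, 4.21053e-06, 1.52381e-05 ms; sum = 6.79739e-05 ms.
Propagation delays (d/s per hop): 1.39234, 37.6142, 55, 42.132 ms; sum = 136.139 ms.
Processing at 3 router(s): 3 × 0.18 ms = 0.54 ms.
End-to-end = 137 ms.

137 ms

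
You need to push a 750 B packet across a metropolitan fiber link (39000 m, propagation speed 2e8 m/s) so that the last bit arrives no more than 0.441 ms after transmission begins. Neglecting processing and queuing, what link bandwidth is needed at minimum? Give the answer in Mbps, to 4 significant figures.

L = 6000 bits.
Propagation delay = 39000 / 200000000 = 0.195 ms.
Transmission budget = 0.441 − 0.195 = 0.246 ms.
R ≥ L / t_tx = 6000 bits / 0.000246 s = 24.39 Mbps.

24.39 Mbps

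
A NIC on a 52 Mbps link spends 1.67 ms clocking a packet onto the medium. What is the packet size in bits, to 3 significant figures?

L = R × t_tx = 52000000 b/s × 0.00167 s = 86840 bits.

86800 bits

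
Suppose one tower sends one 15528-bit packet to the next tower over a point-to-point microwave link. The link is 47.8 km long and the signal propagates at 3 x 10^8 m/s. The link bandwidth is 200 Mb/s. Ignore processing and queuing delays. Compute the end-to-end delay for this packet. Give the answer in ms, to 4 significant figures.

Transmission delay = L/R = 15528 / 200000000 = 0.07764 ms.
Propagation delay = d/s = 47800 m / 300000000 m/s = 0.159333 ms.
Total = 0.2370 ms.

0.2370 ms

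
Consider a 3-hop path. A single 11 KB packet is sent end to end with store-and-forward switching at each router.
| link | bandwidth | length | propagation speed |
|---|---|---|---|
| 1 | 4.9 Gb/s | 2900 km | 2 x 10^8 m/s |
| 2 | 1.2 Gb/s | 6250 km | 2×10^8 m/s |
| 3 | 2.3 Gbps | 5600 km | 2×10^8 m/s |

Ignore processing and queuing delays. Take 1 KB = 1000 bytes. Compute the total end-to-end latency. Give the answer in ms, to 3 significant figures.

L = 88000 bits.
Transmission delays (L/R per hop): 0.0179592, 0.0733333, 0.0382609 ms; sum = 0.129553 ms.
Propagation delays (d/s per hop): 14.5, 31.25, 28 ms; sum = 73.75 ms.
End-to-end = 73.9 ms.

73.9 ms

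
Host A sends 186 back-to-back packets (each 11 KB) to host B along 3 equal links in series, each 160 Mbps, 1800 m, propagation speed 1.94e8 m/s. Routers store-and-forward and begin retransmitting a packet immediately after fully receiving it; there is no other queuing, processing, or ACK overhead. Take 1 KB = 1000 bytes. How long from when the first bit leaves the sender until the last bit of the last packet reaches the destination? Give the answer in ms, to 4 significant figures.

Per-hop transmission t_tx = L/R = 88000/160000000 = 0.55 ms.
Per-hop propagation t_prop = 1800/194000000 = 0.00927835 ms.
Pipeline fill: first packet needs 3·t_tx to clear all hops; remaining 185 packets each add one t_tx.
Total = (3+186-1)·t_tx + 3·t_prop = 188·0.55 + 3·0.00927835 = 103.4 ms.

103.4 ms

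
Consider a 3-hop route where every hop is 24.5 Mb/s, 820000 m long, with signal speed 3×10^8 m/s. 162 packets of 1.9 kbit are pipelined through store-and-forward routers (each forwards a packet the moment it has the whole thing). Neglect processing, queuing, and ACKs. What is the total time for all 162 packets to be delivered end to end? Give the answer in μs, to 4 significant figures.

20920 μs

Per-hop transmission t_tx = L/R = 1900/24500000 = 77.551 μs.
Per-hop propagation t_prop = 820000/300000000 = 2733.33 μs.
Pipeline fill: first packet needs 3·t_tx to clear all hops; remaining 161 packets each add one t_tx.
Total = (3+162-1)·t_tx + 3·t_prop = 164·77.551 + 3·2733.33 = 20920 μs.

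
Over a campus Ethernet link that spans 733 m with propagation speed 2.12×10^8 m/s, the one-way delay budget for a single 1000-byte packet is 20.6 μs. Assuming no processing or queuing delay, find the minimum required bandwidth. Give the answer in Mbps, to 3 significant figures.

467 Mbps

L = 8000 bits.
Propagation delay = 733 / 212000000 = 3.45755 μs.
Transmission budget = 20.6 − 3.45755 = 17.1425 μs.
R ≥ L / t_tx = 8000 bits / 1.71425e-05 s = 467 Mbps.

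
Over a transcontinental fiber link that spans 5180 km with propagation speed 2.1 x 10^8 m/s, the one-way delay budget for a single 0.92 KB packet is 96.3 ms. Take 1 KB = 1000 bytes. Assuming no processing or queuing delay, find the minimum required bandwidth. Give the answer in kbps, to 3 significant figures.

103 kbps

L = 7360 bits.
Propagation delay = 5180000 / 210000000 = 24.6667 ms.
Transmission budget = 96.3 − 24.6667 = 71.6333 ms.
R ≥ L / t_tx = 7360 bits / 0.0716333 s = 103 kbps.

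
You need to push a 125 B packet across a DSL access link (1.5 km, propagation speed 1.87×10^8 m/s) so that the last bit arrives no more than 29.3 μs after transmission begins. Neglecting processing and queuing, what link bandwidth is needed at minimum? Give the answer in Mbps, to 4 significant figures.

47.00 Mbps

L = 1000 bits.
Propagation delay = 1500 / 187000000 = 8.02139 μs.
Transmission budget = 29.3 − 8.02139 = 21.2786 μs.
R ≥ L / t_tx = 1000 bits / 2.12786e-05 s = 47.00 Mbps.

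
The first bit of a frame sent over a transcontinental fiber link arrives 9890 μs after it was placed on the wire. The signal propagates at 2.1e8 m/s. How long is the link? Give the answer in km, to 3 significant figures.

2080 km

d = s × t_prop = 210000000 × 0.00989 = 2080 km.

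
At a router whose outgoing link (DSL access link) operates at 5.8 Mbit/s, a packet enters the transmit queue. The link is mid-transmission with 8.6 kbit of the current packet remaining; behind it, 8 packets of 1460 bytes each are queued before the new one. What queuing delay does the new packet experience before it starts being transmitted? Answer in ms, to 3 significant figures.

17.6 ms

Each queued packet: L/R = 11680/5800000 = 2.01379 ms.
8 queued → 16.1103 ms.
Plus remaining 8600 bits of current packet: 1.48276 ms.
Queuing delay = 17.6 ms.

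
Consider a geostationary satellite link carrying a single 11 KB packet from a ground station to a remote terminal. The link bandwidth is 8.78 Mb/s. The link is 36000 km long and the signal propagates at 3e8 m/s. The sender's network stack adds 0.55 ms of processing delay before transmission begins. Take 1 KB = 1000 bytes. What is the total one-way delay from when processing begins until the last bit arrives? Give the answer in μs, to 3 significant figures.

131000 μs

L = 88000 bits.
Transmission delay = L/R = 88000 / 8780000 = 10022.8 μs.
Propagation delay = d/s = 36000000 m / 300000000 m/s = 120000 μs.
Plus processing delay 0.55 ms = 550 μs.
Total = 131000 μs.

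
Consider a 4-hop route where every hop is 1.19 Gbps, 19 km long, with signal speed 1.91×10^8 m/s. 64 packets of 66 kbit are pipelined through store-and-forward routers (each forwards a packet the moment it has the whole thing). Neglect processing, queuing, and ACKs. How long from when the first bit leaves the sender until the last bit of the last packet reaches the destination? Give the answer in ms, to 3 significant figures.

Per-hop transmission t_tx = L/R = 66000/1190000000 = 0.0554622 ms.
Per-hop propagation t_prop = 19000/191000000 = 0.0994764 ms.
Pipeline fill: first packet needs 4·t_tx to clear all hops; remaining 63 packets each add one t_tx.
Total = (4+64-1)·t_tx + 4·t_prop = 67·0.0554622 + 4·0.0994764 = 4.11 ms.

4.11 ms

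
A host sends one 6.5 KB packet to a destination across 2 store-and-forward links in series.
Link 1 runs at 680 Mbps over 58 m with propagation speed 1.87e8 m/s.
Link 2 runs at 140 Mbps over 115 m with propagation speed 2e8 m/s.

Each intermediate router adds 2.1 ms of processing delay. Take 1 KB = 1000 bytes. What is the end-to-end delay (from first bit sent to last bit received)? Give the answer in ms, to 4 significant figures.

2.549 ms

L = 52000 bits.
Transmission delays (L/R per hop): 0.0764706, 0.371429 ms; sum = 0.447899 ms.
Propagation delays (d/s per hop): 0.00031016, 0.000575 ms; sum = 0.00088516 ms.
Processing at 1 router(s): 1 × 2.1 ms = 2.1 ms.
End-to-end = 2.549 ms.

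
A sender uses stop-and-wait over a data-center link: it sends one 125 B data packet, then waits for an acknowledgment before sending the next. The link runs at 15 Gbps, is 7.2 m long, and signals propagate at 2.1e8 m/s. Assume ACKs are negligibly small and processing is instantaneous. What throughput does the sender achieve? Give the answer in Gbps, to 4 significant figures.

t_tx = L/R = 1000/15000000000 = 6.66667e-08 s.
t_prop = 7.2/210000000 = 3.42857e-08 s; RTT = 6.85714e-08 s.
Cycle = t_tx + RTT = 1.35238e-07 s.
Throughput = L / cycle = 1000 / 1.35238e-07 = 7.394 Gbps.

7.394 Gbps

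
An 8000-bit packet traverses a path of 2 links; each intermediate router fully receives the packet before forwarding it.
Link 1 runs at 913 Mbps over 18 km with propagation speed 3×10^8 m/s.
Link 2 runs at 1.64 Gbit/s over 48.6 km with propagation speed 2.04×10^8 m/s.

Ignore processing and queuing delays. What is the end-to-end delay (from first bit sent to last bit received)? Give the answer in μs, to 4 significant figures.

Transmission delays (L/R per hop): 8.76232, 4.87805 μs; sum = 13.6404 μs.
Propagation delays (d/s per hop): 60, 238.235 μs; sum = 298.235 μs.
End-to-end = 311.9 μs.

311.9 μs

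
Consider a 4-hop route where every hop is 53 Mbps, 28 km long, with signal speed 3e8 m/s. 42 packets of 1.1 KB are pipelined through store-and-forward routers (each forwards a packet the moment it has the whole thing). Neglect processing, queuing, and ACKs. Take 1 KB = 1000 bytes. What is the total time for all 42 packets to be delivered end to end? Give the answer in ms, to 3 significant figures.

Per-hop transmission t_tx = L/R = 8800/53000000 = 0.166038 ms.
Per-hop propagation t_prop = 28000/300000000 = 0.0933333 ms.
Pipeline fill: first packet needs 4·t_tx to clear all hops; remaining 41 packets each add one t_tx.
Total = (4+42-1)·t_tx + 4·t_prop = 45·0.166038 + 4·0.0933333 = 7.85 ms.

7.85 ms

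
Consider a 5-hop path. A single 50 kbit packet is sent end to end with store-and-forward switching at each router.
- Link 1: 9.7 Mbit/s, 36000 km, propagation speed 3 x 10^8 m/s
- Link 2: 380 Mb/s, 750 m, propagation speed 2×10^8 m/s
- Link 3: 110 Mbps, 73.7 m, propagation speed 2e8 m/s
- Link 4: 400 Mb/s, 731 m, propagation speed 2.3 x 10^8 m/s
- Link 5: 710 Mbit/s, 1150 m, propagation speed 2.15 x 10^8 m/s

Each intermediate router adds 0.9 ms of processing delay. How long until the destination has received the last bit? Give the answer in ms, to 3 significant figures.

L = 50000 bits.
Transmission delays (L/R per hop): 5.15464, 0.131579, 0.454545, 0.125, 0.0704225 ms; sum = 5.93619 ms.
Propagation delays (d/s per hop): 120, 0.00375, 0.0003685, 0.00317826, 0.00534884 ms; sum = 120.013 ms.
Processing at 4 router(s): 4 × 0.9 ms = 3.6 ms.
End-to-end = 130 ms.

130 ms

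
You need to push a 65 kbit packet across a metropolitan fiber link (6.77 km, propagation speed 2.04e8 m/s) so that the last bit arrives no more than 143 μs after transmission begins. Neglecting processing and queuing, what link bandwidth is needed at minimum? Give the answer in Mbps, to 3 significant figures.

Propagation delay = 6770 / 204000000 = 33.1863 μs.
Transmission budget = 143 − 33.1863 = 109.814 μs.
R ≥ L / t_tx = 65000 bits / 0.000109814 s = 592 Mbps.

592 Mbps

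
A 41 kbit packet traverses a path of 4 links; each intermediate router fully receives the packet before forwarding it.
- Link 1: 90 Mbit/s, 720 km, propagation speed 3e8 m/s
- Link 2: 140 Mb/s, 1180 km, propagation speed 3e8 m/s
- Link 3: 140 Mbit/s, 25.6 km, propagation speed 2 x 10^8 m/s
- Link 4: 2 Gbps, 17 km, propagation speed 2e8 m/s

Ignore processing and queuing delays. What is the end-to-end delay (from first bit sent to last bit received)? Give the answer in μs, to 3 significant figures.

L = 41000 bits.
Transmission delays (L/R per hop): 455.556, 292.857, 292.857, 20.5 μs; sum = 1061.77 μs.
Propagation delays (d/s per hop): 2400, 3933.33, 128, 85 μs; sum = 6546.33 μs.
End-to-end = 7610 μs.

7610 μs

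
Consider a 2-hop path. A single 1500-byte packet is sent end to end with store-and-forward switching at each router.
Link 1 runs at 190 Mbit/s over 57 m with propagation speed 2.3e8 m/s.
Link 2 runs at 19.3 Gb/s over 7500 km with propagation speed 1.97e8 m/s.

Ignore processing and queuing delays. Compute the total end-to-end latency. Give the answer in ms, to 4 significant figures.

L = 1500 × 8 = 12000 bits.
Transmission delays (L/R per hop): 0.0631579, 0.000621762 ms; sum = 0.0637797 ms.
Propagation delays (d/s per hop): 0.000247826, 38.0711 ms; sum = 38.0713 ms.
End-to-end = 38.14 ms.

38.14 ms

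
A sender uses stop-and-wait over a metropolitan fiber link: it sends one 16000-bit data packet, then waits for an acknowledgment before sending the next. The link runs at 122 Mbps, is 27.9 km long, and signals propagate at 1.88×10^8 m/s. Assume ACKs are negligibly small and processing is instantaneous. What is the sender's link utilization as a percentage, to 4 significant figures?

30.65 %

t_tx = L/R = 16000/122000000 = 0.000131148 s.
t_prop = 27900/188000000 = 0.000148404 s; RTT = 0.000296809 s.
Cycle = t_tx + RTT = 0.000427956 s.
Utilization = t_tx / cycle = 0.000131148/0.000427956 = 30.65 %.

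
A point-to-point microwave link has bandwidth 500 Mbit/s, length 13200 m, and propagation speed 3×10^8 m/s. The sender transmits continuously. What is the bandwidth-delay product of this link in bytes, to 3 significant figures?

2750 bytes

Propagation delay = 13200 / 300000000 = 4.4e-05 s.
BDP = R × t_prop = 500000000 × 4.4e-05 = 22000 bits.
In bytes: 22000/8 = 2750 bytes.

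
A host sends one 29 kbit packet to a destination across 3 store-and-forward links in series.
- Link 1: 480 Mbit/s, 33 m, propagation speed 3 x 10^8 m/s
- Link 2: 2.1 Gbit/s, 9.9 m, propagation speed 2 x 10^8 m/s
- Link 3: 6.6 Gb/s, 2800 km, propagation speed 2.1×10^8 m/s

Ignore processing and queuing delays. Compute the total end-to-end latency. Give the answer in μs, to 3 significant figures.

13400 μs

L = 29000 bits.
Transmission delays (L/R per hop): 60.4167, 13.8095, 4.39394 μs; sum = 78.6201 μs.
Propagation delays (d/s per hop): 0.11, 0.0495, 13333.3 μs; sum = 13333.5 μs.
End-to-end = 13400 μs.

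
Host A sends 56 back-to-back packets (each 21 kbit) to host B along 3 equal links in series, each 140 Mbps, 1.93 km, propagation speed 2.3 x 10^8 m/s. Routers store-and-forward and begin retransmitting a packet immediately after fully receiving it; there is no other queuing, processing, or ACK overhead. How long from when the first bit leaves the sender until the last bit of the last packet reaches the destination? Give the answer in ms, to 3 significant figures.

8.73 ms

Per-hop transmission t_tx = L/R = 21000/140000000 = 0.15 ms.
Per-hop propagation t_prop = 1930/2.3e+08 = 0.0083913 ms.
Pipeline fill: first packet needs 3·t_tx to clear all hops; remaining 55 packets each add one t_tx.
Total = (3+56-1)·t_tx + 3·t_prop = 58·0.15 + 3·0.0083913 = 8.73 ms.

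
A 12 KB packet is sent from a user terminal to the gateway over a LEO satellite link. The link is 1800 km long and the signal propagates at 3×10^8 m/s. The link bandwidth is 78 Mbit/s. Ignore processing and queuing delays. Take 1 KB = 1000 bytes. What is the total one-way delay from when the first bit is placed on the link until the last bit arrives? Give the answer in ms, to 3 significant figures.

L = 96000 bits.
Transmission delay = L/R = 96000 / 78000000 = 1.23077 ms.
Propagation delay = d/s = 1800000 m / 300000000 m/s = 6 ms.
Total = 7.23 ms.

7.23 ms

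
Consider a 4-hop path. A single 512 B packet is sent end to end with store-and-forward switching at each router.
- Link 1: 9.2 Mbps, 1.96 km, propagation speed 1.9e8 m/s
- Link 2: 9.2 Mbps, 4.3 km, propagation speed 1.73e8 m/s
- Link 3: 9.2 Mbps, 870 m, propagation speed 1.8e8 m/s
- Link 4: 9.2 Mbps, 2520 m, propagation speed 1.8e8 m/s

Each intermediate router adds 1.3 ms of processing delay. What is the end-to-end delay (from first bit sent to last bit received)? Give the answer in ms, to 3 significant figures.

5.73 ms

L = 512 × 8 = 4096 bits.
Transmission delay per hop = L/R = 4096/9200000 = 0.445217 ms; 4 hops → 1.78087 ms.
Propagation delays (d/s per hop): 0.0103158, 0.0248555, 0.00483333, 0.014 ms; sum = 0.0540046 ms.
Processing at 3 router(s): 3 × 1.3 ms = 3.9 ms.
End-to-end = 5.73 ms.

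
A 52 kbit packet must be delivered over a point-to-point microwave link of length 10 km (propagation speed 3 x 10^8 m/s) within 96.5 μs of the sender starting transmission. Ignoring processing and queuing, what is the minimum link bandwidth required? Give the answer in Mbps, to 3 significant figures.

823 Mbps

Propagation delay = 10000 / 300000000 = 33.3333 μs.
Transmission budget = 96.5 − 33.3333 = 63.1667 μs.
R ≥ L / t_tx = 52000 bits / 6.31667e-05 s = 823 Mbps.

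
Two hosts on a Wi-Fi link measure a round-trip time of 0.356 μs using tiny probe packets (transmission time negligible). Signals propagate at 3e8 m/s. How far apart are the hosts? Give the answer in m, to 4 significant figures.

53.40 m

One-way propagation = RTT/2 = 0.178 μs.
d = s × t = 300000000 × 1.78e-07 = 53.40 m.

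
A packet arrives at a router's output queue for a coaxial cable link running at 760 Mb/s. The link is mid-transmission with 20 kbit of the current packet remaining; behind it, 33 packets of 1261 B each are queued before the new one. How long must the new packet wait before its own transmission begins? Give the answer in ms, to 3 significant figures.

Each queued packet: L/R = 10088/760000000 = 0.0132737 ms.
33 queued → 0.438032 ms.
Plus remaining 20000 bits of current packet: 0.0263158 ms.
Queuing delay = 0.464 ms.

0.464 ms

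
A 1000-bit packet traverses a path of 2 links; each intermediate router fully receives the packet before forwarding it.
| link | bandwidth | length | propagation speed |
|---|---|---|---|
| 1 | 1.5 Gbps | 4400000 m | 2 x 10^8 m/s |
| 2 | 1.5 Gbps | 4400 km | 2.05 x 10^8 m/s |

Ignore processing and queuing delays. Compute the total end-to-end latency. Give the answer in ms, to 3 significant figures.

43.5 ms

Transmission delay per hop = L/R = 1000/1500000000 = 0.000666667 ms; 2 hops → 0.00133333 ms.
Propagation delays (d/s per hop): 22, 21.4634 ms; sum = 43.4634 ms.
End-to-end = 43.5 ms.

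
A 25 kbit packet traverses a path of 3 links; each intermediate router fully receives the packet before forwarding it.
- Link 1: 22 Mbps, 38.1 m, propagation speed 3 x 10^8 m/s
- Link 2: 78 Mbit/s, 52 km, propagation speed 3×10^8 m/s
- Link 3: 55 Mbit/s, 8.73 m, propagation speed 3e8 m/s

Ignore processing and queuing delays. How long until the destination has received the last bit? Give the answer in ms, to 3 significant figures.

L = 25000 bits.
Transmission delays (L/R per hop): 1.13636, 0.320513, 0.454545 ms; sum = 1.91142 ms.
Propagation delays (d/s per hop): 0.000127, 0.173333, 2.91e-05 ms; sum = 0.173489 ms.
End-to-end = 2.08 ms.

2.08 ms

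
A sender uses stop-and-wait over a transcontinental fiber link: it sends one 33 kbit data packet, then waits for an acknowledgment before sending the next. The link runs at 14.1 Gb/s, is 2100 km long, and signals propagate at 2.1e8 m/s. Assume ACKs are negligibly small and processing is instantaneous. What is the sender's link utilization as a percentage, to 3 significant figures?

t_tx = L/R = 33000/14100000000 = 2.34043e-06 s.
t_prop = 2100000/210000000 = 0.01 s; RTT = 0.02 s.
Cycle = t_tx + RTT = 0.0200023 s.
Utilization = t_tx / cycle = 2.34043e-06/0.0200023 = 0.0117 %.

0.0117 %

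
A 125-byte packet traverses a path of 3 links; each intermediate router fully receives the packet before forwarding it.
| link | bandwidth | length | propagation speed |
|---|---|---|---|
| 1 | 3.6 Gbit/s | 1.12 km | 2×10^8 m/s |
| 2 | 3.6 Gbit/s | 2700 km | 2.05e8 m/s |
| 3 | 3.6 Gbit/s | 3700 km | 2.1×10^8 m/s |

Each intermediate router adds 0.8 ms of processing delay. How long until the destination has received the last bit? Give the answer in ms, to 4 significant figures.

L = 125 × 8 = 1000 bits.
Transmission delay per hop = L/R = 1000/3600000000 = 0.000277778 ms; 3 hops → 0.000833333 ms.
Propagation delays (d/s per hop): 0.0056, 13.1707, 17.619 ms; sum = 30.7954 ms.
Processing at 2 router(s): 2 × 0.8 ms = 1.6 ms.
End-to-end = 32.40 ms.

32.40 ms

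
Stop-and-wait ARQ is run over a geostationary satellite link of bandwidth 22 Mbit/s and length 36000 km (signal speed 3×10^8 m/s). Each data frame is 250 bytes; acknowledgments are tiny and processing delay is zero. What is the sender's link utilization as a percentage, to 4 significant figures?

0.03786 %

t_tx = L/R = 2000/22000000 = 9.09091e-05 s.
t_prop = 36000000/300000000 = 0.12 s; RTT = 0.24 s.
Cycle = t_tx + RTT = 0.240091 s.
Utilization = t_tx / cycle = 9.09091e-05/0.240091 = 0.03786 %.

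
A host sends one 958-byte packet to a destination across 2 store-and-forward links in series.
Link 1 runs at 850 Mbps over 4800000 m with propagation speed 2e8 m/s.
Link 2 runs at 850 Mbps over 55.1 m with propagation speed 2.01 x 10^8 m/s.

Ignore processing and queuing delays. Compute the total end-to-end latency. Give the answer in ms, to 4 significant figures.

24.02 ms

L = 958 × 8 = 7664 bits.
Transmission delay per hop = L/R = 7664/850000000 = 0.00901647 ms; 2 hops → 0.0180329 ms.
Propagation delays (d/s per hop): 24, 0.000274129 ms; sum = 24.0003 ms.
End-to-end = 24.02 ms.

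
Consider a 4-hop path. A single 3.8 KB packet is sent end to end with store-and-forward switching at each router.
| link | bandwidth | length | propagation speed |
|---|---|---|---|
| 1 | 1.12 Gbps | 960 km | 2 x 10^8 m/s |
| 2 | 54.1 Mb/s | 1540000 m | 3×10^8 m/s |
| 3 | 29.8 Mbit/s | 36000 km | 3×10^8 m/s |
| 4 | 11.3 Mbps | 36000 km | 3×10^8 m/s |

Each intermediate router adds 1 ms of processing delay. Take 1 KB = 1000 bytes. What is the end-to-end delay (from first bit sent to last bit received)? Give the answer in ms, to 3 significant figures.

257 ms

L = 30400 bits.
Transmission delays (L/R per hop): 0.0271429, 0.561922, 1.02013, 2.69027 ms; sum = 4.29946 ms.
Propagation delays (d/s per hop): 4.8, 5.13333, 120, 120 ms; sum = 249.933 ms.
Processing at 3 router(s): 3 × 1 ms = 3 ms.
End-to-end = 257 ms.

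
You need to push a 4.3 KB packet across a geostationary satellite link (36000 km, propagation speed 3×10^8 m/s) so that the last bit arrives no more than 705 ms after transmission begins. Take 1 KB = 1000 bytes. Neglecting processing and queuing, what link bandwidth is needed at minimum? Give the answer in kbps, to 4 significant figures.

L = 34400 bits.
Propagation delay = 36000000 / 300000000 = 120 ms.
Transmission budget = 705 − 120 = 585 ms.
R ≥ L / t_tx = 34400 bits / 0.585 s = 58.80 kbps.

58.80 kbps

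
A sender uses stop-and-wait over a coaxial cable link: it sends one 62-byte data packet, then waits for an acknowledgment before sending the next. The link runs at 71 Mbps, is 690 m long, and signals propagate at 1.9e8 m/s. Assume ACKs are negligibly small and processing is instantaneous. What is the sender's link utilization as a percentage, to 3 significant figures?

t_tx = L/R = 496/71000000 = 6.98592e-06 s.
t_prop = 690/190000000 = 3.63158e-06 s; RTT = 7.26316e-06 s.
Cycle = t_tx + RTT = 1.42491e-05 s.
Utilization = t_tx / cycle = 6.98592e-06/1.42491e-05 = 49.0 %.

49.0 %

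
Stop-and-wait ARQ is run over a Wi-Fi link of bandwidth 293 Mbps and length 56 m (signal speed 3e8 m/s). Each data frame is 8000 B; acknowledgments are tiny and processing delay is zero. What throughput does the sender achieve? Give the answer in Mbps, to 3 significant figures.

t_tx = L/R = 64000/293000000 = 0.00021843 s.
t_prop = 56/300000000 = 1.86667e-07 s; RTT = 3.73333e-07 s.
Cycle = t_tx + RTT = 0.000218803 s.
Throughput = L / cycle = 64000 / 0.000218803 = 293 Mbps.

293 Mbps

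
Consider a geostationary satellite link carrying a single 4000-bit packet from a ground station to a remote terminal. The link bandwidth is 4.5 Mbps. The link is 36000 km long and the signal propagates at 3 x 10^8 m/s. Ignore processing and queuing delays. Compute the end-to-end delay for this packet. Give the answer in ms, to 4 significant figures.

120.9 ms

Transmission delay = L/R = 4000 / 4500000 = 0.888889 ms.
Propagation delay = d/s = 36000000 m / 300000000 m/s = 120 ms.
Total = 120.9 ms.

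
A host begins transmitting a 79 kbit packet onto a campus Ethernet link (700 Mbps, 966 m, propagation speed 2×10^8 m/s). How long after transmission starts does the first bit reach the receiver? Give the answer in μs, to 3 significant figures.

First bit experiences only propagation delay: d/s = 966/200000000 = 4.83 μs.

4.83 μs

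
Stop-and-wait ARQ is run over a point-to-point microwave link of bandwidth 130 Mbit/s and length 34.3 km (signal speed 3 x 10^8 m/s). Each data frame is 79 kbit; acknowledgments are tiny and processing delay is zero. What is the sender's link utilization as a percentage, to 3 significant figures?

t_tx = L/R = 79000/130000000 = 0.000607692 s.
t_prop = 34300/300000000 = 0.000114333 s; RTT = 0.000228667 s.
Cycle = t_tx + RTT = 0.000836359 s.
Utilization = t_tx / cycle = 0.000607692/0.000836359 = 72.7 %.

72.7 %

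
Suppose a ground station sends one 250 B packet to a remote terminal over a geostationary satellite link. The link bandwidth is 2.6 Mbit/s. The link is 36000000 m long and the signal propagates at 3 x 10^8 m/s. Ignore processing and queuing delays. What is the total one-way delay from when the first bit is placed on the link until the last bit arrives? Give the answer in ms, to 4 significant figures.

L = 250 × 8 = 2000 bits.
Transmission delay = L/R = 2000 / 2600000 = 0.769231 ms.
Propagation delay = d/s = 36000000 m / 300000000 m/s = 120 ms.
Total = 120.8 ms.

120.8 ms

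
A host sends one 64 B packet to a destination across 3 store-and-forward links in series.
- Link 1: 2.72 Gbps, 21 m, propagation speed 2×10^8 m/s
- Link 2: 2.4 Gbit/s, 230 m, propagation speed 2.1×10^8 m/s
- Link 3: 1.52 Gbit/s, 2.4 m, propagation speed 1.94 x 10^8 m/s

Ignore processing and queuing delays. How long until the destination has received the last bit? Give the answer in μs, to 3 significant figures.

L = 64 × 8 = 512 bits.
Transmission delays (L/R per hop): 0.188235, 0.213333, 0.336842 μs; sum = 0.738411 μs.
Propagation delays (d/s per hop): 0.105, 1.09524, 0.0123711 μs; sum = 1.21261 μs.
End-to-end = 1.95 μs.

1.95 μs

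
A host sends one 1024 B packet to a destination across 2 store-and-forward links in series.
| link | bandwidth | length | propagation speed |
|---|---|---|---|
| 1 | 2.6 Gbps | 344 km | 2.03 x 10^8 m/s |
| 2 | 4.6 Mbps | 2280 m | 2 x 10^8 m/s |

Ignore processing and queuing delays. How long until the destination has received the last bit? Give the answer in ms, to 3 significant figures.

3.49 ms

L = 1024 × 8 = 8192 bits.
Transmission delays (L/R per hop): 0.00315077, 1.78087 ms; sum = 1.78402 ms.
Propagation delays (d/s per hop): 1.69458, 0.0114 ms; sum = 1.70598 ms.
End-to-end = 3.49 ms.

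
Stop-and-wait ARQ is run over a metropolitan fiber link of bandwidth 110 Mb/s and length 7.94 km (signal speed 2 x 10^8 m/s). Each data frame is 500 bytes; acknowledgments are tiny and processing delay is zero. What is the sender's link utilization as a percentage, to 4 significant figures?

31.41 %

t_tx = L/R = 4000/110000000 = 3.63636e-05 s.
t_prop = 7940/200000000 = 3.97e-05 s; RTT = 7.94e-05 s.
Cycle = t_tx + RTT = 0.000115764 s.
Utilization = t_tx / cycle = 3.63636e-05/0.000115764 = 31.41 %.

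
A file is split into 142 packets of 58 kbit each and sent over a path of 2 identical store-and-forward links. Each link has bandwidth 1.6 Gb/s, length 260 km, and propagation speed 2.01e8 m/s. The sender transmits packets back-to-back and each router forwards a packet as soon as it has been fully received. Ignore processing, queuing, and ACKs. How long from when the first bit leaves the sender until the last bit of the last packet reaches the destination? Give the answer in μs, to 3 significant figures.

Per-hop transmission t_tx = L/R = 58000/1600000000 = 36.25 μs.
Per-hop propagation t_prop = 260000/2.01e+08 = 1293.53 μs.
Pipeline fill: first packet needs 2·t_tx to clear all hops; remaining 141 packets each add one t_tx.
Total = (2+142-1)·t_tx + 2·t_prop = 143·36.25 + 2·1293.53 = 7770 μs.

7770 μs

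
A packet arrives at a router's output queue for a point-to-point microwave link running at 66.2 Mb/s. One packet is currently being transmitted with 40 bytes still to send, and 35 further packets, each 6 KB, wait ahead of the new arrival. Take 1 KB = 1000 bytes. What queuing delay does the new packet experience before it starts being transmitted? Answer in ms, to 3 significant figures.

25.4 ms

Each queued packet: L/R = 48000/66200000 = 0.725076 ms.
35 queued → 25.3776 ms.
Plus remaining 320 bits of current packet: 0.00483384 ms.
Queuing delay = 25.4 ms.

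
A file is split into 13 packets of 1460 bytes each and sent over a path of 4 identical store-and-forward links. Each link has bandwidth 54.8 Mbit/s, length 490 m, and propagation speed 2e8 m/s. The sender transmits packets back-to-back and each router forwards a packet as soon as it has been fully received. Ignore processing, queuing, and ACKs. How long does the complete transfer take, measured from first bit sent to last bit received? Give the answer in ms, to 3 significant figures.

Per-hop transmission t_tx = L/R = 11680/54800000 = 0.213139 ms.
Per-hop propagation t_prop = 490/200000000 = 0.00245 ms.
Pipeline fill: first packet needs 4·t_tx to clear all hops; remaining 12 packets each add one t_tx.
Total = (4+13-1)·t_tx + 4·t_prop = 16·0.213139 + 4·0.00245 = 3.42 ms.

3.42 ms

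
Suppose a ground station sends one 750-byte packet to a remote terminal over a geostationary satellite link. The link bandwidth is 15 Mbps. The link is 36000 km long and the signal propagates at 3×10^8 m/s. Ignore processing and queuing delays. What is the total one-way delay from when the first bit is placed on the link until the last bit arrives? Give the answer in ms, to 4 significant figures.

120.4 ms

L = 750 × 8 = 6000 bits.
Transmission delay = L/R = 6000 / 15000000 = 0.4 ms.
Propagation delay = d/s = 36000000 m / 300000000 m/s = 120 ms.
Total = 120.4 ms.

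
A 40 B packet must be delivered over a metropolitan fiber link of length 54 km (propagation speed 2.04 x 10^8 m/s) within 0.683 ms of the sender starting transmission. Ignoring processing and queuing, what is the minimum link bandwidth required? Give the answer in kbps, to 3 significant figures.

L = 320 bits.
Propagation delay = 54000 / 204000000 = 0.264706 ms.
Transmission budget = 0.683 − 0.264706 = 0.418294 ms.
R ≥ L / t_tx = 320 bits / 0.000418294 s = 765 kbps.

765 kbps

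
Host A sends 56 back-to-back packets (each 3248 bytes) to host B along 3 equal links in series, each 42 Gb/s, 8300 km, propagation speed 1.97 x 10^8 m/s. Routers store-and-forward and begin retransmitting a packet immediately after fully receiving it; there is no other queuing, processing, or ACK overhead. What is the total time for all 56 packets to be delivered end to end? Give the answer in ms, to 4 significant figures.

126.4 ms

Per-hop transmission t_tx = L/R = 25984/42000000000 = 0.000618667 ms.
Per-hop propagation t_prop = 8300000/197000000 = 42.132 ms.
Pipeline fill: first packet needs 3·t_tx to clear all hops; remaining 55 packets each add one t_tx.
Total = (3+56-1)·t_tx + 3·t_prop = 58·0.000618667 + 3·42.132 = 126.4 ms.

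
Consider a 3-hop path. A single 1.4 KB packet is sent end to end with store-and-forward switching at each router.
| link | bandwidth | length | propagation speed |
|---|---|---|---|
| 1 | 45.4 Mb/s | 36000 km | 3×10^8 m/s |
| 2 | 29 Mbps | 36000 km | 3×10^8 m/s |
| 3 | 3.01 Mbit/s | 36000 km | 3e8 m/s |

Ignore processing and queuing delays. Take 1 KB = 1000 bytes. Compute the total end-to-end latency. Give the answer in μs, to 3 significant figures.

364000 μs

L = 11200 bits.
Transmission delays (L/R per hop): 246.696, 386.207, 3720.93 μs; sum = 4353.83 μs.
Propagation delays (d/s per hop): 120000, 120000, 120000 μs; sum = 360000 μs.
End-to-end = 364000 μs.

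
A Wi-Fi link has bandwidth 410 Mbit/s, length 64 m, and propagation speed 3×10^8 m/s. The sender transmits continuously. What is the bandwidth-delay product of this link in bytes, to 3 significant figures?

Propagation delay = 64 / 300000000 = 2.13333e-07 s.
BDP = R × t_prop = 410000000 × 2.13333e-07 = 87.4667 bits.
In bytes: 87.4667/8 = 10.9 bytes.

10.9 bytes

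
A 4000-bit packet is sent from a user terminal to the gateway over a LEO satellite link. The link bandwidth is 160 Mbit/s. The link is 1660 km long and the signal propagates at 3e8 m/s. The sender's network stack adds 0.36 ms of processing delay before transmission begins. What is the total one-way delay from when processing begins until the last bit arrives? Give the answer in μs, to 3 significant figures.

Transmission delay = L/R = 4000 / 160000000 = 25 μs.
Propagation delay = d/s = 1660000 m / 300000000 m/s = 5533.33 μs.
Plus processing delay 0.36 ms = 360 μs.
Total = 5920 μs.

5920 μs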